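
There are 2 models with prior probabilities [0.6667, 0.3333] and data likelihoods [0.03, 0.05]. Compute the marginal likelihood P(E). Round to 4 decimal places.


P(E) = sum over models of P(M_i) * P(E|M_i)
= 0.6667*0.03 + 0.3333*0.05
= 0.0367

0.0367


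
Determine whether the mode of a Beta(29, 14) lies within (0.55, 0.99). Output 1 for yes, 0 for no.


First find the mode: (a-1)/(a+b-2) = 0.6829
Is 0.6829 in (0.55, 0.99)? 1

1


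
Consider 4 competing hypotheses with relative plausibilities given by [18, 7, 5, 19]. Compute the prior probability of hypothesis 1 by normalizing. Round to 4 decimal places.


Sum of weights = 18 + 7 + 5 + 19 = 49
Normalized prior for H1 = 18 / 49
= 0.3673

0.3673


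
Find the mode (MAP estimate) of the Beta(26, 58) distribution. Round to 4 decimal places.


For Beta(a,b) with a,b > 1:
Mode = (a-1)/(a+b-2) = (26-1)/(84-2)
= 25/82 = 0.3049

0.3049


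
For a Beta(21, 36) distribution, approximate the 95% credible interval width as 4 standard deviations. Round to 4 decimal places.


Variance of Beta(a,b) = ab / ((a+b)^2 * (a+b+1))
= 21*36 / ((57)^2 * 58)
= 0.004
SD = sqrt(0.004) = 0.0633
Width = 4 * SD = 0.2534

0.2534


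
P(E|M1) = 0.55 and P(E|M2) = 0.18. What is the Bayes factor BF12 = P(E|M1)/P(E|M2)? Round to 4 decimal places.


Bayes factor BF12 = P(E|M1) / P(E|M2)
= 0.55 / 0.18
= 3.0556

3.0556


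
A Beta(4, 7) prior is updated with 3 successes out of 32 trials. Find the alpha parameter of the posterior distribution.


In the Beta-Binomial conjugate update:
alpha_post = alpha_prior + successes
= 4 + 3
= 7

7


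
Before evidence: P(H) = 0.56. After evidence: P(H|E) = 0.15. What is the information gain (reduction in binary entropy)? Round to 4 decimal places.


Prior entropy = 0.9896
Posterior entropy = 0.6098
Information gain = 0.9896 - 0.6098 = 0.3797

0.3797


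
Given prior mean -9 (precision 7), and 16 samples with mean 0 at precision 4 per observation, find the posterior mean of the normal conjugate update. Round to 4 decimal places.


The posterior mean is a precision-weighted average of prior and data.
Post. prec. = 7 + 64 = 71
Post. mean = (-63 + 0)/71 = -63/71 = -0.8873

-0.8873


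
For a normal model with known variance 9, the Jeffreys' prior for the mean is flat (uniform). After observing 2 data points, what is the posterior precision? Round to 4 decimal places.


Jeffreys' prior for normal mean (known variance) is flat.
Prior precision = 0.
Posterior precision = prior_prec + n/sigma^2 = 0 + 2/9
= 0.2222

0.2222


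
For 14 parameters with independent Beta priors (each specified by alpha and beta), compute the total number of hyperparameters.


A Beta prior has 2 hyperparameters per parameter.
Total = 14 * 2 = 28

28


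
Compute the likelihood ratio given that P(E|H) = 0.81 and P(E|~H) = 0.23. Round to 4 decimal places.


LR = P(E|H) / P(E|~H)
= 0.81 / 0.23 = 3.5217

3.5217


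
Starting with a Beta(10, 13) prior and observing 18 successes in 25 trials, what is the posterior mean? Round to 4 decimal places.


Posterior parameters: alpha = 10 + 18 = 28
beta = 13 + 7 = 20
Posterior mean = alpha / (alpha + beta) = 28 / 48
= 0.5833

0.5833


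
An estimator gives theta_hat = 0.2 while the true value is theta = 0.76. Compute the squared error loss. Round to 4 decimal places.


The squared error loss is (theta_hat - theta)^2
= (0.2 - 0.76)^2
= (-0.56)^2 = 0.3136

0.3136


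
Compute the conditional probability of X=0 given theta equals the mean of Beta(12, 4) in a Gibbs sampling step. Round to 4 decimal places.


Mean of Beta(12, 4) = 0.75
P(X=0 | theta=0.75) = 0.25

0.25


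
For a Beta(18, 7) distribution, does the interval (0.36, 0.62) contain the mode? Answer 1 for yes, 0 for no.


Mode of Beta(a,b) = (a-1)/(a+b-2)
= (18-1)/(18+7-2) = 0.7391
Check: 0.36 <= 0.7391 <= 0.62?
Result: 0

0


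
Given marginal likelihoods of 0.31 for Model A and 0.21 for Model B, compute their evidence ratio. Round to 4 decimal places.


Ratio = ML(A) / ML(B) = 0.31/0.21
= 1.4762

1.4762


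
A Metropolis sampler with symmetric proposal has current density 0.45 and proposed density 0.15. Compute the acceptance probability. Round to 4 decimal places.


For symmetric proposals, acceptance = min(1, pi(x*)/pi(x))
= min(1, 0.15/0.45)
= min(1, 0.3333) = 0.3333

0.3333


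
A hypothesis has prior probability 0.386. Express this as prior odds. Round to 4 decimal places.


Odds = P(H) / P(not H) = 0.386 / 0.614
= 0.6287

0.6287


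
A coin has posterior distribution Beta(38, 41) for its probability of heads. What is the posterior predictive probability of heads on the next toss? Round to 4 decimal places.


Posterior predictive = E[theta] = alpha/(alpha+beta)
= 38/79
= 0.481

0.481


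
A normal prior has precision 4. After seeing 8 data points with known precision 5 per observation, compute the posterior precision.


In the conjugate normal model, precisions add:
tau_posterior = tau_prior + n * tau_data
= 4 + 8*5 = 44

44


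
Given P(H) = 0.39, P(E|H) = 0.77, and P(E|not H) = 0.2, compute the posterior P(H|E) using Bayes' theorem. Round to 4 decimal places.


By Bayes' theorem: P(H|E) = P(E|H)*P(H) / P(E)
P(E) = P(E|H)*P(H) + P(E|not H)*P(not H)
P(E) = 0.77*0.39 + 0.2*0.61 = 0.4223
P(H|E) = 0.77*0.39 / 0.4223 = 0.7111

0.7111


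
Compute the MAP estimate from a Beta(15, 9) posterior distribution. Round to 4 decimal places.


MAP = mode of Beta distribution
= (alpha - 1)/(alpha + beta - 2)
= (15-1)/(15+9-2)
= 14/22 = 0.6364

0.6364


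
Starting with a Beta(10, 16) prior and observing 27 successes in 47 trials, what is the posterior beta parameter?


Posterior beta = prior beta + failures
Failures = 47 - 27 = 20
beta_post = 16 + 20 = 36

36


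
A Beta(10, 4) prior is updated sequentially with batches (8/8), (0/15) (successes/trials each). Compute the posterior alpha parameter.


Sequential conjugate updating is equivalent to a single batch update.
Total successes across all batches = 8
alpha_posterior = alpha_prior + total_successes = 10 + 8
= 18

18


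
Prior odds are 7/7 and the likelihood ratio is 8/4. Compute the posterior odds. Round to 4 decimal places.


Posterior odds = prior odds * likelihood ratio
= (7/7) * (8/4)
= 56 / 28
= 2.0

2.0


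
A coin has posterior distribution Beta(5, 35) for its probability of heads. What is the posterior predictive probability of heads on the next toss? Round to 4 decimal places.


Posterior predictive = E[theta] = alpha/(alpha+beta)
= 5/40
= 0.125

0.125


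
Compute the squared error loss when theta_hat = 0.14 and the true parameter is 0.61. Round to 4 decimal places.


L = (theta_hat - theta_true)^2
= (0.14 - 0.61)^2
= -0.47^2 = 0.2209

0.2209


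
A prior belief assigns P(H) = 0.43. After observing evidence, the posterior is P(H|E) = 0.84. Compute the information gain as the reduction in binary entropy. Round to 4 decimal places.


H(prior) = -0.43*log2(0.43) - 0.57*log2(0.57)
= 0.9858
H(post) = -0.84*log2(0.84) - 0.16*log2(0.16)
= 0.6343
IG = 0.9858 - 0.6343 = 0.3515

0.3515


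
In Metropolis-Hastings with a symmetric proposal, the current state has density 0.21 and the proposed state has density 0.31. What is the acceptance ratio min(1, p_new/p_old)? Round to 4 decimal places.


Ratio = p_new / p_old = 0.31 / 0.21 = 1.4762
Acceptance = min(1, 1.4762) = 1.0

1.0


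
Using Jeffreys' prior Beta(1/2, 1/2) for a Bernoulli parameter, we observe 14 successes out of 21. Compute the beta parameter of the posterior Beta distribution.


Conjugate update: Beta(0.5 + k, 0.5 + n - k).
k = 14, n - k = 7
Posterior beta = 0.5 + (n - k) = 0.5 + 7 = 7.5

7.5


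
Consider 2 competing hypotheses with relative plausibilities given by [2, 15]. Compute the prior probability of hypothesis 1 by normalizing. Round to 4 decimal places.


Sum of weights = 2 + 15 = 17
Normalized prior for H1 = 2 / 17
= 0.1176

0.1176


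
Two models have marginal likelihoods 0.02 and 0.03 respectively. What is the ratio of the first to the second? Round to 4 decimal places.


Evidence ratio = 0.02 / 0.03
= 0.6667

0.6667


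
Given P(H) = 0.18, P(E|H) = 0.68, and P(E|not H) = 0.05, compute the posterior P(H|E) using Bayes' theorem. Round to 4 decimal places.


By Bayes' theorem: P(H|E) = P(E|H)*P(H) / P(E)
P(E) = P(E|H)*P(H) + P(E|not H)*P(not H)
P(E) = 0.68*0.18 + 0.05*0.82 = 0.1634
P(H|E) = 0.68*0.18 / 0.1634 = 0.7491

0.7491


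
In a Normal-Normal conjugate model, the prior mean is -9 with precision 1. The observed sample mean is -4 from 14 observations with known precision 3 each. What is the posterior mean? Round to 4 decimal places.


Posterior precision = tau0 + n*tau = 1 + 14*3 = 43
Posterior mean = (tau0*mu0 + n*tau*xbar) / posterior_precision
= (1*-9 + 14*3*-4) / 43
= -177 / 43 = -4.1163

-4.1163


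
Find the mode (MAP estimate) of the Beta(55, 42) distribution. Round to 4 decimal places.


For Beta(a,b) with a,b > 1:
Mode = (a-1)/(a+b-2) = (55-1)/(97-2)
= 54/95 = 0.5684

0.5684


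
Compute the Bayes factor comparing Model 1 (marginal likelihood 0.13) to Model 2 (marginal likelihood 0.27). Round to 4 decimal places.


BF12 = marginal likelihood of M1 / marginal likelihood of M2
= 0.13/0.27
= 0.4815

0.4815


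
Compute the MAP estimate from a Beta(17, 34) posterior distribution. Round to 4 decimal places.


MAP = mode of Beta distribution
= (alpha - 1)/(alpha + beta - 2)
= (17-1)/(17+34-2)
= 16/49 = 0.3265

0.3265


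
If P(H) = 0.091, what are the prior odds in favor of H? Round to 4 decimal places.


Prior odds = P(H) / (1 - P(H))
= 0.091 / 0.909
= 0.1001

0.1001


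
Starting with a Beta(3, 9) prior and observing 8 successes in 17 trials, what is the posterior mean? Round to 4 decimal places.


Posterior parameters: alpha = 3 + 8 = 11
beta = 9 + 9 = 18
Posterior mean = alpha / (alpha + beta) = 11 / 29
= 0.3793

0.3793


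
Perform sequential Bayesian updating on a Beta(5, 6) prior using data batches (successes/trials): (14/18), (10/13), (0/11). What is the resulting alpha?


Accumulate successes: 24
Posterior alpha = prior alpha + sum of successes
= 5 + 24 = 29

29


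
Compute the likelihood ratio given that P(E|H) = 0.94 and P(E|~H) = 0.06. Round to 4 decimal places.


LR = P(E|H) / P(E|~H)
= 0.94 / 0.06 = 15.6667

15.6667


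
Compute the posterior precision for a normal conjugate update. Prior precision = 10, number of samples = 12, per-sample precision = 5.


tau_post = tau_0 + n * tau
= 10 + 12 * 5 = 70

70


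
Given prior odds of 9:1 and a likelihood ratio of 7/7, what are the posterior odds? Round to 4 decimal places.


Posterior odds = prior odds * LR
Prior odds = 9/1 = 9.0
LR = 7/7 = 1.0
Posterior odds = 9.0 * 1.0 = 9.0

9.0


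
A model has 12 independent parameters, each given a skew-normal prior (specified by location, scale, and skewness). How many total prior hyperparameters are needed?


Each skew-normal prior needs 3 hyperparameters (location, scale, and skewness).
Total = 3 * 12 = 36

36


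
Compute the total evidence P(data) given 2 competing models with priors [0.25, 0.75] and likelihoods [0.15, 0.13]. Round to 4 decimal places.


Marginal likelihood = sum P(model_i) * P(data|model_i)
Model 1: 0.25 * 0.15 = 0.0375
Model 2: 0.75 * 0.13 = 0.0975
Total = 0.135

0.135


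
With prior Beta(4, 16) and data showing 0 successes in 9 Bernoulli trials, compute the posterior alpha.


Conjugate update: alpha_posterior = alpha_prior + k
= 4 + 0 = 4

4


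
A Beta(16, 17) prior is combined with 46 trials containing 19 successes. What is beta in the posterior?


In conjugate updating:
beta_posterior = beta_prior + (n - k)
= 17 + (46 - 19)
= 17 + 27 = 44

44


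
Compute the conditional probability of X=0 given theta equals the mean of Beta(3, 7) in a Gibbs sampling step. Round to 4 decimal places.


Mean of Beta(3, 7) = 0.3
P(X=0 | theta=0.3) = 0.7

0.7


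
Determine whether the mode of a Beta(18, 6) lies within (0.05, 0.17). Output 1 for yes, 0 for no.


First find the mode: (a-1)/(a+b-2) = 0.7727
Is 0.7727 in (0.05, 0.17)? 0

0


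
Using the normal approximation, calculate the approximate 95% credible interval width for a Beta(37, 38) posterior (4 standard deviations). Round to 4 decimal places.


Var(Beta) = 37*38/(75^2 * 76) = 0.0033
SD = 0.0573
Width ~ 4*SD = 0.2294

0.2294


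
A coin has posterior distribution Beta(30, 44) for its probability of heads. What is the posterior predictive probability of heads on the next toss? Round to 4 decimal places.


Posterior predictive = E[theta] = alpha/(alpha+beta)
= 30/74
= 0.4054

0.4054


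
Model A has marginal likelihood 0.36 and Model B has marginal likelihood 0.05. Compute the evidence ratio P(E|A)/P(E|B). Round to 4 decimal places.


Evidence ratio = P(E|A) / P(E|B)
= 0.36 / 0.05
= 7.2

7.2


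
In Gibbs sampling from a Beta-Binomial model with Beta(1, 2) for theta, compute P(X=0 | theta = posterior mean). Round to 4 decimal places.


Posterior mean = alpha/(alpha+beta) = 1/3 = 0.3333
P(X=0|theta=mean) = 1 - theta = 0.6667

0.6667


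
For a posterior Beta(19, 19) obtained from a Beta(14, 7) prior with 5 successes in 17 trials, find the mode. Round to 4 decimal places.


Mode = (alpha - 1) / (alpha + beta - 2)
= 18 / 36
= 0.5

0.5


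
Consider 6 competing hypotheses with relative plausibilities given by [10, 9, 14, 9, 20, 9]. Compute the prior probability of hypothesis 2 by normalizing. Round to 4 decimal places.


Sum of weights = 10 + 9 + 14 + 9 + 20 + 9 = 71
Normalized prior for H2 = 9 / 71
= 0.1268

0.1268


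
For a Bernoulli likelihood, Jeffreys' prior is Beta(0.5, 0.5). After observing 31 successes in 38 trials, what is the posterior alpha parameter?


Jeffreys' prior for Bernoulli is Beta(0.5, 0.5).
Posterior is Beta(0.5 + k, 0.5 + n - k).
Posterior alpha = 0.5 + k = 0.5 + 31 = 31.5

31.5


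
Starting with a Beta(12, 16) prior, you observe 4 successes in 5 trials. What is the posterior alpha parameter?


For a Beta-Binomial conjugate model:
Posterior alpha = prior alpha + number of successes
= 12 + 4 = 16

16


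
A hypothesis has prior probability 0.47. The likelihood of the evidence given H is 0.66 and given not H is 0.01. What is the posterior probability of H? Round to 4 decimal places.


Using Bayes' theorem:
P(E) = 0.47 * 0.66 + 0.53 * 0.01
P(E) = 0.3155
P(H|E) = (0.47 * 0.66) / 0.3155 = 0.9832

0.9832


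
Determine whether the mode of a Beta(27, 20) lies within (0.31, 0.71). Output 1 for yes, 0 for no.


First find the mode: (a-1)/(a+b-2) = 0.5778
Is 0.5778 in (0.31, 0.71)? 1

1


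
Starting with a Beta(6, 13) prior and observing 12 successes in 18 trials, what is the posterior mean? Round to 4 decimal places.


Posterior parameters: alpha = 6 + 12 = 18
beta = 13 + 6 = 19
Posterior mean = alpha / (alpha + beta) = 18 / 37
= 0.4865

0.4865


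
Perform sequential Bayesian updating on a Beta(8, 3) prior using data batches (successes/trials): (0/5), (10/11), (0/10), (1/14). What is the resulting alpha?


Accumulate successes: 11
Posterior alpha = prior alpha + sum of successes
= 8 + 11 = 19

19


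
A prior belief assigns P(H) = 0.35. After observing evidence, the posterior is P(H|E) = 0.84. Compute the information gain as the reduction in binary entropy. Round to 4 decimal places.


H(prior) = -0.35*log2(0.35) - 0.65*log2(0.65)
= 0.9341
H(post) = -0.84*log2(0.84) - 0.16*log2(0.16)
= 0.6343
IG = 0.9341 - 0.6343 = 0.2998

0.2998


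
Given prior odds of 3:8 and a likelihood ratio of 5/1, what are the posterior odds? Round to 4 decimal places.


Posterior odds = prior odds * LR
Prior odds = 3/8 = 0.375
LR = 5/1 = 5.0
Posterior odds = 0.375 * 5.0 = 1.875

1.875


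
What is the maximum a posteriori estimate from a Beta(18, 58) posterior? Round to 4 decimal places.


The MAP estimate equals the mode of the distribution.
Mode of Beta(a,b) = (a-1)/(a+b-2)
= 17/74
= 0.2297

0.2297


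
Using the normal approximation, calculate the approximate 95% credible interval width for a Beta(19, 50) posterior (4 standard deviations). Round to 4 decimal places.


Var(Beta) = 19*50/(69^2 * 70) = 0.0029
SD = 0.0534
Width ~ 4*SD = 0.2136

0.2136


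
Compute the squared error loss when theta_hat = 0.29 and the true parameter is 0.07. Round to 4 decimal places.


L = (theta_hat - theta_true)^2
= (0.29 - 0.07)^2
= 0.22^2 = 0.0484

0.0484


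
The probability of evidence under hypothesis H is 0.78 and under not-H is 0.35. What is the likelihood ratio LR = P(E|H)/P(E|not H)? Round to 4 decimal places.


LR = 0.78 / 0.35
= 2.2286

2.2286


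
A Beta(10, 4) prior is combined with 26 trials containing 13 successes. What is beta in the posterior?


In conjugate updating:
beta_posterior = beta_prior + (n - k)
= 4 + (26 - 13)
= 4 + 13 = 17

17


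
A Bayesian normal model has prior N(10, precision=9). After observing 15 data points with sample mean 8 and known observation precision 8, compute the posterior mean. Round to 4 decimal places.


Posterior mean = (prior_precision * prior_mean + n * data_precision * data_mean) / (prior_precision + n * data_precision)
Numerator = 9*10 + 15*8*8 = 1050
Denominator = 9 + 15*8 = 129
Posterior mean = 8.1395

8.1395


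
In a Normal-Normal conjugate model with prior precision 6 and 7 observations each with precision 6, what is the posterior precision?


Posterior precision = prior precision + n * observation precision
= 6 + 7 * 6
= 6 + 42 = 48

48


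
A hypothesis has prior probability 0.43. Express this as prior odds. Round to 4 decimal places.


Odds = P(H) / P(not H) = 0.43 / 0.57
= 0.7544

0.7544


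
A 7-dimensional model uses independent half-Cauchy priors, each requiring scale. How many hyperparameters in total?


Per parameter: 1 (scale).
Total = 7 * 1 = 7

7


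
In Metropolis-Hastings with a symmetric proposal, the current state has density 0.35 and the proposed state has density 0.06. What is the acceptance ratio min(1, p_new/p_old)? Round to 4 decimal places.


Ratio = p_new / p_old = 0.06 / 0.35 = 0.1714
Acceptance = min(1, 0.1714) = 0.1714

0.1714


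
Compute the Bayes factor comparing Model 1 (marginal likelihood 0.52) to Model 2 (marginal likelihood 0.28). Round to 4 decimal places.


BF12 = marginal likelihood of M1 / marginal likelihood of M2
= 0.52/0.28
= 1.8571

1.8571


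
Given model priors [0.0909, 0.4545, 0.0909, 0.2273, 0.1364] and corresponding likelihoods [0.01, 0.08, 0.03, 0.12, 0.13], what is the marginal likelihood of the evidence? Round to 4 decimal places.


P(E) = sum_i P(M_i) P(E|M_i)
= 0.0009 + 0.0364 + 0.0027 + 0.0273 + 0.0177
= 0.085

0.085


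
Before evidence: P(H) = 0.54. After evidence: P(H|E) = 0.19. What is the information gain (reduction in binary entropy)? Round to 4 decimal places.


Prior entropy = 0.9954
Posterior entropy = 0.7015
Information gain = 0.9954 - 0.7015 = 0.2939

0.2939


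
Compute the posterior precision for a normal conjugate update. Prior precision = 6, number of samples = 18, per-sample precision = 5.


tau_post = tau_0 + n * tau
= 6 + 18 * 5 = 96

96


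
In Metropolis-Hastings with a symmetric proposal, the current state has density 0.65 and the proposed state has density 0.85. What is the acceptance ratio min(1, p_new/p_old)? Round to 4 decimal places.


Ratio = p_new / p_old = 0.85 / 0.65 = 1.3077
Acceptance = min(1, 1.3077) = 1.0

1.0


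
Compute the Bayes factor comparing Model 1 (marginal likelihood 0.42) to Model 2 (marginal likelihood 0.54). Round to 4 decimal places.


BF12 = marginal likelihood of M1 / marginal likelihood of M2
= 0.42/0.54
= 0.7778

0.7778


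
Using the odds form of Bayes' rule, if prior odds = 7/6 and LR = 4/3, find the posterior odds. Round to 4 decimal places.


Bayes' rule in odds form: posterior odds = prior odds * LR
= (7 * 4) / (6 * 3)
= 28/18 = 1.5556

1.5556


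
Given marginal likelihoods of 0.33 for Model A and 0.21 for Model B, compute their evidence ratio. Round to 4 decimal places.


Ratio = ML(A) / ML(B) = 0.33/0.21
= 1.5714

1.5714


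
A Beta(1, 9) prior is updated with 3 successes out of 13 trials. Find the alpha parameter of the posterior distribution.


In the Beta-Binomial conjugate update:
alpha_post = alpha_prior + successes
= 1 + 3
= 4

4


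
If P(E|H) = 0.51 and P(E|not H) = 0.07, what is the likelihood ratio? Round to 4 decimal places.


Likelihood ratio = P(E|H) / P(E|not H)
= 0.51 / 0.07
= 7.2857

7.2857


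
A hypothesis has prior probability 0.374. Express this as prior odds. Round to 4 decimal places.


Odds = P(H) / P(not H) = 0.374 / 0.626
= 0.5974

0.5974


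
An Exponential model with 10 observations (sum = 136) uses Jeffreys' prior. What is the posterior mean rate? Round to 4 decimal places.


Posterior Gamma(10, 136)
E[lambda] = 10/136 = 0.0735

0.0735


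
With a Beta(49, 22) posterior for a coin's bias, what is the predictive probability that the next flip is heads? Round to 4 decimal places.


The predictive probability equals the posterior mean.
P(next = heads) = alpha / (alpha + beta)
= 49 / 71 = 0.6901

0.6901


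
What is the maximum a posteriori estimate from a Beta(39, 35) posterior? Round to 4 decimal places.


The MAP estimate equals the mode of the distribution.
Mode of Beta(a,b) = (a-1)/(a+b-2)
= 38/72
= 0.5278

0.5278


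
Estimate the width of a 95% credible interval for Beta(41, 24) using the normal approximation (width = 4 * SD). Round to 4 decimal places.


For Beta(a,b): Var = ab/((a+b)^2(a+b+1))
Var = 0.0035, SD = 0.0594
Approximate 95% CI width = 4 * 0.0594 = 0.2376

0.2376


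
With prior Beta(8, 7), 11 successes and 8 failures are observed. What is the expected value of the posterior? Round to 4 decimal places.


Posterior = Beta(19, 15)
E[theta] = alpha/(alpha+beta)
= 19/34 = 0.5588

0.5588


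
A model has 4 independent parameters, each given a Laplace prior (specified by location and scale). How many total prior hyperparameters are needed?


Each Laplace prior needs 2 hyperparameters (location and scale).
Total = 2 * 4 = 8

8


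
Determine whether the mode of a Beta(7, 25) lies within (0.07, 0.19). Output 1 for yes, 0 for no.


First find the mode: (a-1)/(a+b-2) = 0.2
Is 0.2 in (0.07, 0.19)? 0

0


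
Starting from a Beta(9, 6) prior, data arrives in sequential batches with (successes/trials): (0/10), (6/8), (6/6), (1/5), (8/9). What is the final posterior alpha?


In sequential Bayesian updating, we sum all successes.
Total successes = 21
Final alpha = 9 + 21 = 30

30


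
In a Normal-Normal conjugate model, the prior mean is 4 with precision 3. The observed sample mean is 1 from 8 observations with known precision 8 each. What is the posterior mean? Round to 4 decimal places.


Posterior precision = tau0 + n*tau = 3 + 8*8 = 67
Posterior mean = (tau0*mu0 + n*tau*xbar) / posterior_precision
= (3*4 + 8*8*1) / 67
= 76 / 67 = 1.1343

1.1343


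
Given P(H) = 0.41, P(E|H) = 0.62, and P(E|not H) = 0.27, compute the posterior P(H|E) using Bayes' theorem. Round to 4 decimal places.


By Bayes' theorem: P(H|E) = P(E|H)*P(H) / P(E)
P(E) = P(E|H)*P(H) + P(E|not H)*P(not H)
P(E) = 0.62*0.41 + 0.27*0.59 = 0.4135
P(H|E) = 0.62*0.41 / 0.4135 = 0.6148

0.6148


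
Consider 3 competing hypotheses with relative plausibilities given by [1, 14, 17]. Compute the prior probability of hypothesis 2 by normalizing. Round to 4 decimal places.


Sum of weights = 1 + 14 + 17 = 32
Normalized prior for H2 = 14 / 32
= 0.4375

0.4375


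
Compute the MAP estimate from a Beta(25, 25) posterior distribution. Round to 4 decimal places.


MAP = mode of Beta distribution
= (alpha - 1)/(alpha + beta - 2)
= (25-1)/(25+25-2)
= 24/48 = 0.5

0.5


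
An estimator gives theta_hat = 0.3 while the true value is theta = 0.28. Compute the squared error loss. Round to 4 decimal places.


The squared error loss is (theta_hat - theta)^2
= (0.3 - 0.28)^2
= (0.02)^2 = 0.0004

0.0004


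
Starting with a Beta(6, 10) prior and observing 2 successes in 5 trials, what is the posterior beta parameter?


Posterior beta = prior beta + failures
Failures = 5 - 2 = 3
beta_post = 10 + 3 = 13

13


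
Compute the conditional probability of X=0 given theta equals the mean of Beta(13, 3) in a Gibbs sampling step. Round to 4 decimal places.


Mean of Beta(13, 3) = 0.8125
P(X=0 | theta=0.8125) = 0.1875

0.1875


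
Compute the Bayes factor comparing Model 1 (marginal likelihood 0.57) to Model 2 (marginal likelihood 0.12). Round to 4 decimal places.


BF12 = marginal likelihood of M1 / marginal likelihood of M2
= 0.57/0.12
= 4.75

4.75


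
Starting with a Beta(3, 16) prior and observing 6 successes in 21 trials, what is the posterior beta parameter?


Posterior beta = prior beta + failures
Failures = 21 - 6 = 15
beta_post = 16 + 15 = 31

31


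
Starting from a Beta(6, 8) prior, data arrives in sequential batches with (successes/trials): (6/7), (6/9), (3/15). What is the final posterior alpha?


In sequential Bayesian updating, we sum all successes.
Total successes = 15
Final alpha = 6 + 15 = 21

21


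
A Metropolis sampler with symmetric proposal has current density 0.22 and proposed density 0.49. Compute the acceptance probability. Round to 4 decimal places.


For symmetric proposals, acceptance = min(1, pi(x*)/pi(x))
= min(1, 0.49/0.22)
= min(1, 2.2273) = 1.0

1.0


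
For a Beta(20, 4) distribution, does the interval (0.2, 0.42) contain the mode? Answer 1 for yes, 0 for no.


Mode of Beta(a,b) = (a-1)/(a+b-2)
= (20-1)/(20+4-2) = 0.8636
Check: 0.2 <= 0.8636 <= 0.42?
Result: 0

0


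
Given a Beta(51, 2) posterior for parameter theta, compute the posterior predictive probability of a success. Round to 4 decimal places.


For a Beta-Bernoulli model, the predictive probability is the mean:
P(success) = 51/(51+2) = 51/53 = 0.9623

0.9623


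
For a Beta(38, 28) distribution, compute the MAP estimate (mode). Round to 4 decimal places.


MAP = mode = (a-1)/(a+b-2)
= (38-1)/(38+28-2)
= 37/64 = 0.5781

0.5781


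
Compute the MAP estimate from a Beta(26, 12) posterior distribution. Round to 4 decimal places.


MAP = mode of Beta distribution
= (alpha - 1)/(alpha + beta - 2)
= (26-1)/(26+12-2)
= 25/36 = 0.6944

0.6944


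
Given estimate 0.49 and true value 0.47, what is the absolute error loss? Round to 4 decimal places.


Absolute error = |estimate - true|
= |0.02| = 0.02

0.02


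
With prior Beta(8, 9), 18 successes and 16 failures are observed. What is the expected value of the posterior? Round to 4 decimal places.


Posterior = Beta(26, 25)
E[theta] = alpha/(alpha+beta)
= 26/51 = 0.5098

0.5098


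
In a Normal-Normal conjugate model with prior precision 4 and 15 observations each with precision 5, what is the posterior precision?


Posterior precision = prior precision + n * observation precision
= 4 + 15 * 5
= 4 + 75 = 79

79


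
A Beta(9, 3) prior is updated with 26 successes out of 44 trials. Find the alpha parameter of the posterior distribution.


In the Beta-Binomial conjugate update:
alpha_post = alpha_prior + successes
= 9 + 26
= 35

35


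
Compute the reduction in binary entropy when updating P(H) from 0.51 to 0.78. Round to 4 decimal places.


H_before = -p*log2(p) - (1-p)*log2(1-p) for p=0.51: 0.9997
H_after for p=0.78: 0.7602
Reduction = 0.9997 - 0.7602 = 0.2395

0.2395


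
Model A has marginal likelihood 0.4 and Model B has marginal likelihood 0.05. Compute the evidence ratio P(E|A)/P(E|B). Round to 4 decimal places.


Evidence ratio = P(E|A) / P(E|B)
= 0.4 / 0.05
= 8.0

8.0


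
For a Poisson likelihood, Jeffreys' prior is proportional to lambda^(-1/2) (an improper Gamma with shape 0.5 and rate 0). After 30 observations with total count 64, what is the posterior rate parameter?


Jeffreys' prior for Poisson is proportional to lambda^(-1/2).
Posterior is Gamma(0.5 + S, 0 + n) = Gamma(0.5 + 64, 30).
Posterior rate = 0 + n = 30

30.0


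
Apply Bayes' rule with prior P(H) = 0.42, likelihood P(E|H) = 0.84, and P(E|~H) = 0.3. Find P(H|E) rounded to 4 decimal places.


Step 1: Compute marginal P(E) = P(E|H)P(H) + P(E|~H)P(~H)
= 0.84*0.42 + 0.3*0.58 = 0.5268
Step 2: P(H|E) = P(E|H)P(H)/P(E) = 0.3528/0.5268
= 0.6697

0.6697


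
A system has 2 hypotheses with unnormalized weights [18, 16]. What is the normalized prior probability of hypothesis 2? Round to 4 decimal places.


The normalized prior is the weight divided by the total.
Total weight = 34
P(H2) = 16 / 34 = 0.4706

0.4706


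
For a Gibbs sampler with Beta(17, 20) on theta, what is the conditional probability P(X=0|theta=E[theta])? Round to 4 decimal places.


E[theta] = 17/(17+20) = 0.4595
P(X=0|theta) = 1 - theta = 0.5405

0.5405


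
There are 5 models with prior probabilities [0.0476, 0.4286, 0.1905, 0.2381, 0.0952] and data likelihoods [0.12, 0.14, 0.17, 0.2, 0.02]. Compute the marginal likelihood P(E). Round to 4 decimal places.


P(E) = sum over models of P(M_i) * P(E|M_i)
= 0.0476*0.12 + 0.4286*0.14 + 0.1905*0.17 + 0.2381*0.2 + 0.0952*0.02
= 0.1476

0.1476


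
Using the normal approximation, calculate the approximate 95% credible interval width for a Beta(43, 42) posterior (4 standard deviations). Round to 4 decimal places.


Var(Beta) = 43*42/(85^2 * 86) = 0.0029
SD = 0.0539
Width ~ 4*SD = 0.2157

0.2157


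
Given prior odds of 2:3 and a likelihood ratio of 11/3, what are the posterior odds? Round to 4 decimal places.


Posterior odds = prior odds * LR
Prior odds = 2/3 = 0.6667
LR = 11/3 = 3.6667
Posterior odds = 0.6667 * 3.6667 = 2.4444

2.4444


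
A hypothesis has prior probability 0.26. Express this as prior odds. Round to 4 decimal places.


Odds = P(H) / P(not H) = 0.26 / 0.74
= 0.3514

0.3514


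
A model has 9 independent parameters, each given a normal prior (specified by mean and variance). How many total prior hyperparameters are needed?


Each normal prior needs 2 hyperparameters (mean and variance).
Total = 2 * 9 = 18

18


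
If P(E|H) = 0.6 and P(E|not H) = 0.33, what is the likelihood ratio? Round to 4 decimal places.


Likelihood ratio = P(E|H) / P(E|not H)
= 0.6 / 0.33
= 1.8182

1.8182


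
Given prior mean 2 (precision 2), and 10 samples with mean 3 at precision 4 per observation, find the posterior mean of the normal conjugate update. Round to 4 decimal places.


The posterior mean is a precision-weighted average of prior and data.
Post. prec. = 2 + 40 = 42
Post. mean = (4 + 120)/42 = 124/42 = 2.9524

2.9524


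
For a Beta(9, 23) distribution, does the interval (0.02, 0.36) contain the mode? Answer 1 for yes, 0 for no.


Mode of Beta(a,b) = (a-1)/(a+b-2)
= (9-1)/(9+23-2) = 0.2667
Check: 0.02 <= 0.2667 <= 0.36?
Result: 1

1


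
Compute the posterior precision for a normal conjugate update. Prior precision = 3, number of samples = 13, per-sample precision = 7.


tau_post = tau_0 + n * tau
= 3 + 13 * 7 = 94

94


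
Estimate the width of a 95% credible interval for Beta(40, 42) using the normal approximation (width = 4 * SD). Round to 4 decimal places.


For Beta(a,b): Var = ab/((a+b)^2(a+b+1))
Var = 0.003, SD = 0.0549
Approximate 95% CI width = 4 * 0.0549 = 0.2195

0.2195


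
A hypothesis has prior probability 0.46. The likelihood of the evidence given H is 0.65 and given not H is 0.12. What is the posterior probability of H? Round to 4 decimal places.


Using Bayes' theorem:
P(E) = 0.46 * 0.65 + 0.54 * 0.12
P(E) = 0.3638
P(H|E) = (0.46 * 0.65) / 0.3638 = 0.8219

0.8219


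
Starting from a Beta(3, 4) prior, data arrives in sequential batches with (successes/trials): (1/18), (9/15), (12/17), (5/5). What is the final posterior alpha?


In sequential Bayesian updating, we sum all successes.
Total successes = 27
Final alpha = 3 + 27 = 30

30


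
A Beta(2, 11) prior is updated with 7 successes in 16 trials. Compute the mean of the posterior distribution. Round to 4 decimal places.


After update: Beta(9, 20)
Mean = 9 / (9 + 20) = 9 / 29
= 0.3103

0.3103


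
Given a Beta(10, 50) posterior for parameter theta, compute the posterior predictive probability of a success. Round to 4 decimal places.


For a Beta-Bernoulli model, the predictive probability is the mean:
P(success) = 10/(10+50) = 10/60 = 0.1667

0.1667


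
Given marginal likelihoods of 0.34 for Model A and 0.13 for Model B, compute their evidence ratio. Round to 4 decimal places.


Ratio = ML(A) / ML(B) = 0.34/0.13
= 2.6154

2.6154


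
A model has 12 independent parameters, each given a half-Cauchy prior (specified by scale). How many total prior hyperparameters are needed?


Each half-Cauchy prior needs 1 hyperparameter (scale).
Total = 1 * 12 = 12

12


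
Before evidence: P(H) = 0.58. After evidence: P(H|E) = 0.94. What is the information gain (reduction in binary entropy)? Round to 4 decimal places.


Prior entropy = 0.9815
Posterior entropy = 0.3274
Information gain = 0.9815 - 0.3274 = 0.654

0.654


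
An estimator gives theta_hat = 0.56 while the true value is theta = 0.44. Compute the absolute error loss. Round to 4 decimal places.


The absolute error loss is |theta_hat - theta|
= |0.56 - 0.44|
= 0.12

0.12


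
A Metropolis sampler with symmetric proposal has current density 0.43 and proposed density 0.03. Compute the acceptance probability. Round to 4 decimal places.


For symmetric proposals, acceptance = min(1, pi(x*)/pi(x))
= min(1, 0.03/0.43)
= min(1, 0.0698) = 0.0698

0.0698


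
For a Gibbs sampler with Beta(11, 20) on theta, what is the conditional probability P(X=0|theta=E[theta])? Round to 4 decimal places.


E[theta] = 11/(11+20) = 0.3548
P(X=0|theta) = 1 - theta = 0.6452

0.6452


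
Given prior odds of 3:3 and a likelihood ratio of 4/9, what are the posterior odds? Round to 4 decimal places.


Posterior odds = prior odds * LR
Prior odds = 3/3 = 1.0
LR = 4/9 = 0.4444
Posterior odds = 1.0 * 0.4444 = 0.4444

0.4444


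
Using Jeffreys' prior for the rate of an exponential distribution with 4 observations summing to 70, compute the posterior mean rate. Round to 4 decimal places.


Jeffreys' prior leads to posterior Gamma(4, 70).
Mean = 4/70 = 0.0571

0.0571


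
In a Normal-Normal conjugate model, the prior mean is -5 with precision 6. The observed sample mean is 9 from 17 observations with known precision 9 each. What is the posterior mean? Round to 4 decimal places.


Posterior precision = tau0 + n*tau = 6 + 17*9 = 159
Posterior mean = (tau0*mu0 + n*tau*xbar) / posterior_precision
= (6*-5 + 17*9*9) / 159
= 1347 / 159 = 8.4717

8.4717


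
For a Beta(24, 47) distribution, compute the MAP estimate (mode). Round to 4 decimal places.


MAP = mode = (a-1)/(a+b-2)
= (24-1)/(24+47-2)
= 23/69 = 0.3333

0.3333


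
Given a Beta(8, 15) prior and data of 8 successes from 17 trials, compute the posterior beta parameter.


Number of failures = 17 - 8 = 9
Posterior beta = 15 + 9 = 24

24


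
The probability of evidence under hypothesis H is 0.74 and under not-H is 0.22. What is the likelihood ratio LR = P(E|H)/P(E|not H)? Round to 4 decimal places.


LR = 0.74 / 0.22
= 3.3636

3.3636


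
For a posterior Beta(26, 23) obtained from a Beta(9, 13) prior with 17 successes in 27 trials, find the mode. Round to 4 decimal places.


Mode = (alpha - 1) / (alpha + beta - 2)
= 25 / 47
= 0.5319

0.5319


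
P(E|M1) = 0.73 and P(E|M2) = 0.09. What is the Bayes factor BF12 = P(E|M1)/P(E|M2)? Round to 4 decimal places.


Bayes factor BF12 = P(E|M1) / P(E|M2)
= 0.73 / 0.09
= 8.1111

8.1111


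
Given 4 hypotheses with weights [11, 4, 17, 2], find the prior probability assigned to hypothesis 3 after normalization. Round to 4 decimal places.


To normalize, divide each weight by the sum of all weights.
Sum = 34
Prior(H3) = 17/34 = 0.5

0.5


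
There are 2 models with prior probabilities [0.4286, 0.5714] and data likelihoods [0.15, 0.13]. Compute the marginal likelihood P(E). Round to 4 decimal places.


P(E) = sum over models of P(M_i) * P(E|M_i)
= 0.4286*0.15 + 0.5714*0.13
= 0.1386

0.1386


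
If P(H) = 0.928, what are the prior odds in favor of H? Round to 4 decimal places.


Prior odds = P(H) / (1 - P(H))
= 0.928 / 0.072
= 12.8889

12.8889


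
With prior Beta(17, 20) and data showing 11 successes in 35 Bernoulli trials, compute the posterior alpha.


Conjugate update: alpha_posterior = alpha_prior + k
= 17 + 11 = 28

28


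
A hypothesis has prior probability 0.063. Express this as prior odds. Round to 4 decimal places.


Odds = P(H) / P(not H) = 0.063 / 0.937
= 0.0672

0.0672


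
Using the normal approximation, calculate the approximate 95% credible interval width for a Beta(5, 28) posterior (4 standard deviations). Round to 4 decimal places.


Var(Beta) = 5*28/(33^2 * 34) = 0.0038
SD = 0.0615
Width ~ 4*SD = 0.246

0.246


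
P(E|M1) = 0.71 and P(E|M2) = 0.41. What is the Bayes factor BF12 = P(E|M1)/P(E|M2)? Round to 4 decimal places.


Bayes factor BF12 = P(E|M1) / P(E|M2)
= 0.71 / 0.41
= 1.7317

1.7317


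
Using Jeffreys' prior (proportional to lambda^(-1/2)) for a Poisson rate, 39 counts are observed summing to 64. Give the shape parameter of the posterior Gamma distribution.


Conjugate update: Gamma(prior_shape + S, prior_rate + n).
Prior shape = 0.5, prior rate = 0.
Posterior shape = 0.5 + S = 0.5 + 64 = 64.5

64.5


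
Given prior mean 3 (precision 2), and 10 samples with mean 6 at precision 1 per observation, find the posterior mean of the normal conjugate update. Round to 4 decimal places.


The posterior mean is a precision-weighted average of prior and data.
Post. prec. = 2 + 10 = 12
Post. mean = (6 + 60)/12 = 66/12 = 5.5

5.5


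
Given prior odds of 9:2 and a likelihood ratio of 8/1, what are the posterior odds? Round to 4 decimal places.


Posterior odds = prior odds * LR
Prior odds = 9/2 = 4.5
LR = 8/1 = 8.0
Posterior odds = 4.5 * 8.0 = 36.0

36.0


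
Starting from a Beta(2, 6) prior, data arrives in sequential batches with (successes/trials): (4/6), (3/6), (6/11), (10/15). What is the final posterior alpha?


In sequential Bayesian updating, we sum all successes.
Total successes = 23
Final alpha = 2 + 23 = 25

25


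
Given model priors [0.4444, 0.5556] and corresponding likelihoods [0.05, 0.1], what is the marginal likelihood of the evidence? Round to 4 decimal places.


P(E) = sum_i P(M_i) P(E|M_i)
= 0.0222 + 0.0556
= 0.0778

0.0778


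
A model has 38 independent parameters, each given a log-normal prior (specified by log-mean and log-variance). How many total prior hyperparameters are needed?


Each log-normal prior needs 2 hyperparameters (log-mean and log-variance).
Total = 2 * 38 = 76

76


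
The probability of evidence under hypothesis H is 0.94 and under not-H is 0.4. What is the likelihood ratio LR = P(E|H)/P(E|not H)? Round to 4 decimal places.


LR = 0.94 / 0.4
= 2.35

2.35


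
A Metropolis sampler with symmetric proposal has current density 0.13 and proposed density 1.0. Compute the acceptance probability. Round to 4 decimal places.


For symmetric proposals, acceptance = min(1, pi(x*)/pi(x))
= min(1, 1.0/0.13)
= min(1, 7.6923) = 1.0

1.0


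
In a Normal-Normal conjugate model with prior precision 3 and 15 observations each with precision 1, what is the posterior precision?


Posterior precision = prior precision + n * observation precision
= 3 + 15 * 1
= 3 + 15 = 18

18


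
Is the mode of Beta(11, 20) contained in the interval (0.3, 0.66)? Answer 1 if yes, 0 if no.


Mode = (a-1)/(a+b-2) = 10/29 = 0.3448
Interval: (0.3, 0.66)
Contains mode? 1

1
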